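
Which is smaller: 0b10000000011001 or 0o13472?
Convert 0b10000000011001 (binary) → 8192 + 16 + 8 + 1 = 8217 (decimal)
Convert 0o13472 (octal) → 1×4096 + 3×512 + 4×64 + 7×8 + 2 = 5946 (decimal)
Compare 8217 vs 5946: smaller = 5946
5946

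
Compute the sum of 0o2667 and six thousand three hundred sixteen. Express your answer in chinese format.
Convert 0o2667 (octal) → 2×512 + 6×64 + 6×8 + 7 = 1463 (decimal)
Convert six thousand three hundred sixteen (English words) → 6×1000 + 3×100 + 16 = 6316 (decimal)
Compute 1463 + 6316 = 7779
Convert 7779 (decimal) → 7779 = 7×1000 + 7×100 + 7×10 + 9 → 七千七百七十九 (Chinese numeral)
七千七百七十九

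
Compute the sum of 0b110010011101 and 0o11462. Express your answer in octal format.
Convert 0b110010011101 (binary) → 2048 + 1024 + 128 + 16 + 8 + 4 + 1 = 3229 (decimal)
Convert 0o11462 (octal) → 1×4096 + 1×512 + 4×64 + 6×8 + 2 = 4914 (decimal)
Compute 3229 + 4914 = 8143
Convert 8143 (decimal) → 8143 = 1×4096 + 7×512 + 7×64 + 1×8 + 7 → 0o17717 (octal)
0o17717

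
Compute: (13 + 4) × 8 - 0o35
Convert 0o35 (octal) → 3×8 + 5 = 29 (decimal)
Expression in decimal: (13 + 4) × 8 - 29
Parentheses first: 13 + 4 = 17
Multiply: 17 × 8 = 136
Subtract: 136 - 29 = 107
107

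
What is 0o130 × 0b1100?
Convert 0o130 (octal) → 1×64 + 3×8 = 88 (decimal)
Convert 0b1100 (binary) → 8 + 4 = 12 (decimal)
Compute 88 × 12 = 1056
1056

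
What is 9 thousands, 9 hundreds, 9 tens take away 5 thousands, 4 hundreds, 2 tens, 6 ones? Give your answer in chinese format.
Convert 9 thousands, 9 hundreds, 9 tens (place-value notation) → 9×1000 + 9×100 + 9×10 = 9990 (decimal)
Convert 5 thousands, 4 hundreds, 2 tens, 6 ones (place-value notation) → 5×1000 + 4×100 + 2×10 + 6 = 5426 (decimal)
Compute 9990 - 5426 = 4564
Convert 4564 (decimal) → 4564 = 4×1000 + 5×100 + 6×10 + 4 → 四千五百六十四 (Chinese numeral)
四千五百六十四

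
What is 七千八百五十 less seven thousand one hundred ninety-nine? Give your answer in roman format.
Convert 七千八百五十 (Chinese numeral) → 7×1000 + 8×100 + 5×10 = 7850 (decimal)
Convert seven thousand one hundred ninety-nine (English words) → 7×1000 + 1×100 + 99 = 7199 (decimal)
Compute 7850 - 7199 = 651
Convert 651 (decimal) → 651 = 500 + 100 + 50 + 1 → DCLI (Roman numeral)
DCLI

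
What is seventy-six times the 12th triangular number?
Convert seventy-six (English words) → 76 (decimal)
Convert the 12th triangular number (triangular index) → 12×13/2 = 78 (decimal)
Compute 76 × 78 = 5928
5928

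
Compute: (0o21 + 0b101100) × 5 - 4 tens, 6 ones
Convert 0o21 (octal) → 2×8 + 1 = 17 (decimal)
Convert 0b101100 (binary) → 32 + 8 + 4 = 44 (decimal)
Convert 4 tens, 6 ones (place-value notation) → 4×10 + 6 = 46 (decimal)
Expression in decimal: (17 + 44) × 5 - 46
Parentheses first: 17 + 44 = 61
Multiply: 61 × 5 = 305
Subtract: 305 - 46 = 259
259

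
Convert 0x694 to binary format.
Convert 0x694 (hexadecimal) → 6×256 + 9×16 + 4 = 1684 (decimal)
Convert 1684 (decimal) → 1684 = 1024 + 512 + 128 + 16 + 4 → 0b11010010100 (binary)
0b11010010100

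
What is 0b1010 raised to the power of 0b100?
Convert 0b1010 (binary) → 8 + 2 = 10 (decimal)
Convert 0b100 (binary) → 4 (decimal)
Compute 10 ^ 4 = 10000
10000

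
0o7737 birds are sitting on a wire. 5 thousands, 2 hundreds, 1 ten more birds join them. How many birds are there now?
Convert 0o7737 (octal) → 7×512 + 7×64 + 3×8 + 7 = 4063 (decimal)
Convert 5 thousands, 2 hundreds, 1 ten (place-value notation) → 5×1000 + 2×100 + 1×10 = 5210 (decimal)
Compute 4063 + 5210 = 9273
9273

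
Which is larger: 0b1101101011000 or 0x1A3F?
Convert 0b1101101011000 (binary) → 4096 + 2048 + 512 + 256 + 64 + 16 + 8 = 7000 (decimal)
Convert 0x1A3F (hexadecimal) → 1×4096 + 10×256 + 3×16 + 15 = 6719 (decimal)
Compare 7000 vs 6719: larger = 7000
7000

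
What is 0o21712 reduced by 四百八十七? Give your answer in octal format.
Convert 0o21712 (octal) → 2×4096 + 1×512 + 7×64 + 1×8 + 2 = 9162 (decimal)
Convert 四百八十七 (Chinese numeral) → 4×100 + 8×10 + 7 = 487 (decimal)
Compute 9162 - 487 = 8675
Convert 8675 (decimal) → 8675 = 2×4096 + 7×64 + 4×8 + 3 → 0o20743 (octal)
0o20743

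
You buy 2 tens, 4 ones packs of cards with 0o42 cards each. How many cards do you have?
Convert 0o42 (octal) → 4×8 + 2 = 34 (decimal)
Convert 2 tens, 4 ones (place-value notation) → 2×10 + 4 = 24 (decimal)
Compute 34 × 24 = 816
816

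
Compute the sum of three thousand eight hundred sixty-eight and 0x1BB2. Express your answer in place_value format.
Convert three thousand eight hundred sixty-eight (English words) → 3×1000 + 8×100 + 68 = 3868 (decimal)
Convert 0x1BB2 (hexadecimal) → 1×4096 + 11×256 + 11×16 + 2 = 7090 (decimal)
Compute 3868 + 7090 = 10958
Convert 10958 (decimal) → 10958 = 10×1000 + 9×100 + 5×10 + 8 → 10 thousands, 9 hundreds, 5 tens, 8 ones (place-value notation)
10 thousands, 9 hundreds, 5 tens, 8 ones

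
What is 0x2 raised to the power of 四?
Convert 0x2 (hexadecimal) → 2 (decimal)
Convert 四 (Chinese numeral) → 4 (decimal)
Compute 2 ^ 4 = 16
16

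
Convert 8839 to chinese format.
Convert 8839 (decimal) → 8839 = 8×1000 + 8×100 + 3×10 + 9 → 八千八百三十九 (Chinese numeral)
八千八百三十九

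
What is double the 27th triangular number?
The 27th triangular number = 27×28/2 = 378
Compute 378 × 2 = 756
756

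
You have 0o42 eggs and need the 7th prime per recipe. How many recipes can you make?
Convert 0o42 (octal) → 4×8 + 2 = 34 (decimal)
Convert the 7th prime (prime index) → 17 (decimal)
Compute 34 ÷ 17 = 2
2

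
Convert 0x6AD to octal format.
Convert 0x6AD (hexadecimal) → 6×256 + 10×16 + 13 = 1709 (decimal)
Convert 1709 (decimal) → 1709 = 3×512 + 2×64 + 5×8 + 5 → 0o3255 (octal)
0o3255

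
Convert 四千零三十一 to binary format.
Convert 四千零三十一 (Chinese numeral) → 4×1000 + 3×10 + 1 = 4031 (decimal)
Convert 4031 (decimal) → 4031 = 2048 + 1024 + 512 + 256 + 128 + 32 + 16 + 8 + 4 + 2 + 1 → 0b111110111111 (binary)
0b111110111111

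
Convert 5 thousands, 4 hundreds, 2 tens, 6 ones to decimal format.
Convert 5 thousands, 4 hundreds, 2 tens, 6 ones (place-value notation) → 5×1000 + 4×100 + 2×10 + 6 = 5426 (decimal)
5426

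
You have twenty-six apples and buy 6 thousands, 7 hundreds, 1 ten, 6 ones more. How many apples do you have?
Convert twenty-six (English words) → 26 (decimal)
Convert 6 thousands, 7 hundreds, 1 ten, 6 ones (place-value notation) → 6×1000 + 7×100 + 1×10 + 6 = 6716 (decimal)
Compute 26 + 6716 = 6742
6742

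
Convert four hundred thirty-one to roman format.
Convert four hundred thirty-one (English words) → 4×100 + 31 = 431 (decimal)
Convert 431 (decimal) → 431 = 400 + 10 + 10 + 10 + 1 → CDXXXI (Roman numeral)
CDXXXI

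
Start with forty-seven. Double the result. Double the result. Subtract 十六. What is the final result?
Convert forty-seven (English words) → 47 (decimal)
Start: 47
47 × 2 = 94
94 × 2 = 188
Convert 十六 (Chinese numeral) → 1×10 + 6 = 16 (decimal)
188 - 16 = 172
172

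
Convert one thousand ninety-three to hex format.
Convert one thousand ninety-three (English words) → 1×1000 + 93 = 1093 (decimal)
Convert 1093 (decimal) → 1093 = 4×256 + 4×16 + 5 → 0x445 (hexadecimal)
0x445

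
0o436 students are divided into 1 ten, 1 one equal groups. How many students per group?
Convert 0o436 (octal) → 4×64 + 3×8 + 6 = 286 (decimal)
Convert 1 ten, 1 one (place-value notation) → 1×10 + 1 = 11 (decimal)
Compute 286 ÷ 11 = 26
26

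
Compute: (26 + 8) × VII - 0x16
Convert VII (Roman numeral) → 5 + 1 + 1 = 7 (decimal)
Convert 0x16 (hexadecimal) → 1×16 + 6 = 22 (decimal)
Expression in decimal: (26 + 8) × 7 - 22
Parentheses first: 26 + 8 = 34
Multiply: 34 × 7 = 238
Subtract: 238 - 22 = 216
216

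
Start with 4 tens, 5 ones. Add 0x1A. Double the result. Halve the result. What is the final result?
Convert 4 tens, 5 ones (place-value notation) → 4×10 + 5 = 45 (decimal)
Start: 45
Convert 0x1A (hexadecimal) → 1×16 + 10 = 26 (decimal)
45 + 26 = 71
71 × 2 = 142
142 ÷ 2 = 71
71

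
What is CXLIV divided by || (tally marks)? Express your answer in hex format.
Convert CXLIV (Roman numeral) → 100 + 40 + 4 = 144 (decimal)
Convert || (tally marks) → 2 (decimal)
Compute 144 ÷ 2 = 72
Convert 72 (decimal) → 72 = 4×16 + 8 → 0x48 (hexadecimal)
0x48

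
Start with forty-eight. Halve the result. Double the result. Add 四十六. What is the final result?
Convert forty-eight (English words) → 48 (decimal)
Start: 48
48 ÷ 2 = 24
24 × 2 = 48
Convert 四十六 (Chinese numeral) → 4×10 + 6 = 46 (decimal)
48 + 46 = 94
94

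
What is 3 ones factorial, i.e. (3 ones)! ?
Convert 3 ones (place-value notation) → 3 (decimal)
Compute 3! = 6
6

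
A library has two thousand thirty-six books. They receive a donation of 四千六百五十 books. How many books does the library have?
Convert two thousand thirty-six (English words) → 2×1000 + 36 = 2036 (decimal)
Convert 四千六百五十 (Chinese numeral) → 4×1000 + 6×100 + 5×10 = 4650 (decimal)
Compute 2036 + 4650 = 6686
6686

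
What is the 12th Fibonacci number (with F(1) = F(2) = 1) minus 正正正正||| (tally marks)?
The 12th Fibonacci number (with F(1) = F(2) = 1): 1, 1, 2, 3, 5, 8, 13, 21, 34, 55, 89, 144 → 144
Convert 正正正正||| (tally marks) → 5 + 5 + 5 + 5 + 3 = 23 (decimal)
Compute 144 - 23 = 121
121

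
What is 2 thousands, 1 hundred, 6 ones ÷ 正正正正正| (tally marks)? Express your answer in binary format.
Convert 2 thousands, 1 hundred, 6 ones (place-value notation) → 2×1000 + 1×100 + 6 = 2106 (decimal)
Convert 正正正正正| (tally marks) → 5 + 5 + 5 + 5 + 5 + 1 = 26 (decimal)
Compute 2106 ÷ 26 = 81
Convert 81 (decimal) → 81 = 64 + 16 + 1 → 0b1010001 (binary)
0b1010001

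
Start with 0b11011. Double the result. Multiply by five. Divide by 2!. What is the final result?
Convert 0b11011 (binary) → 16 + 8 + 2 + 1 = 27 (decimal)
Start: 27
27 × 2 = 54
Convert five (English words) → 5 (decimal)
54 × 5 = 270
Convert 2! (factorial) → 2 (decimal)
270 ÷ 2 = 135
135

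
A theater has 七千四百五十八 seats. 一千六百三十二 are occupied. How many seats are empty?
Convert 七千四百五十八 (Chinese numeral) → 7×1000 + 4×100 + 5×10 + 8 = 7458 (decimal)
Convert 一千六百三十二 (Chinese numeral) → 1×1000 + 6×100 + 3×10 + 2 = 1632 (decimal)
Compute 7458 - 1632 = 5826
5826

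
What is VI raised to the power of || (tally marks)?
Convert VI (Roman numeral) → 5 + 1 = 6 (decimal)
Convert || (tally marks) → 2 (decimal)
Compute 6 ^ 2 = 36
36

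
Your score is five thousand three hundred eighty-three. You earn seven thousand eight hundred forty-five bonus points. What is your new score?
Convert five thousand three hundred eighty-three (English words) → 5×1000 + 3×100 + 83 = 5383 (decimal)
Convert seven thousand eight hundred forty-five (English words) → 7×1000 + 8×100 + 45 = 7845 (decimal)
Compute 5383 + 7845 = 13228
13228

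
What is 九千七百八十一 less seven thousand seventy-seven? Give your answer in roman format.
Convert 九千七百八十一 (Chinese numeral) → 9×1000 + 7×100 + 8×10 + 1 = 9781 (decimal)
Convert seven thousand seventy-seven (English words) → 7×1000 + 77 = 7077 (decimal)
Compute 9781 - 7077 = 2704
Convert 2704 (decimal) → 2704 = 1000 + 1000 + 500 + 100 + 100 + 4 → MMDCCIV (Roman numeral)
MMDCCIV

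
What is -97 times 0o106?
Convert 0o106 (octal) → 1×64 + 6 = 70 (decimal)
Compute -97 × 70 = -6790
-6790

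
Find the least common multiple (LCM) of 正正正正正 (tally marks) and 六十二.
Convert 正正正正正 (tally marks) → 5 + 5 + 5 + 5 + 5 = 25 (decimal)
Convert 六十二 (Chinese numeral) → 6×10 + 2 = 62 (decimal)
Compute lcm(25, 62) = 1550
1550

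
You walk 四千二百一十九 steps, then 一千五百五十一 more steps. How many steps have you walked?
Convert 四千二百一十九 (Chinese numeral) → 4×1000 + 2×100 + 1×10 + 9 = 4219 (decimal)
Convert 一千五百五十一 (Chinese numeral) → 1×1000 + 5×100 + 5×10 + 1 = 1551 (decimal)
Compute 4219 + 1551 = 5770
5770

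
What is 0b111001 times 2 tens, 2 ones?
Convert 0b111001 (binary) → 32 + 16 + 8 + 1 = 57 (decimal)
Convert 2 tens, 2 ones (place-value notation) → 2×10 + 2 = 22 (decimal)
Compute 57 × 22 = 1254
1254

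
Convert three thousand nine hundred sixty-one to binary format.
Convert three thousand nine hundred sixty-one (English words) → 3×1000 + 9×100 + 61 = 3961 (decimal)
Convert 3961 (decimal) → 3961 = 2048 + 1024 + 512 + 256 + 64 + 32 + 16 + 8 + 1 → 0b111101111001 (binary)
0b111101111001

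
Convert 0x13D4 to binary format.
Convert 0x13D4 (hexadecimal) → 1×4096 + 3×256 + 13×16 + 4 = 5076 (decimal)
Convert 5076 (decimal) → 5076 = 4096 + 512 + 256 + 128 + 64 + 16 + 4 → 0b1001111010100 (binary)
0b1001111010100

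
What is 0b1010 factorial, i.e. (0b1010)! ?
Convert 0b1010 (binary) → 8 + 2 = 10 (decimal)
Compute 10! = 3628800
3628800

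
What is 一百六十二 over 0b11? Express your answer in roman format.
Convert 一百六十二 (Chinese numeral) → 1×100 + 6×10 + 2 = 162 (decimal)
Convert 0b11 (binary) → 2 + 1 = 3 (decimal)
Compute 162 ÷ 3 = 54
Convert 54 (decimal) → 54 = 50 + 4 → LIV (Roman numeral)
LIV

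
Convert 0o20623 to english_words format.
Convert 0o20623 (octal) → 2×4096 + 6×64 + 2×8 + 3 = 8595 (decimal)
Convert 8595 (decimal) → 8595 = 8×1000 + 5×100 + 95 → eight thousand five hundred ninety-five (English words)
eight thousand five hundred ninety-five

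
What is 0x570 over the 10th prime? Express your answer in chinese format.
Convert 0x570 (hexadecimal) → 5×256 + 7×16 = 1392 (decimal)
Convert the 10th prime (prime index) → 29 (decimal)
Compute 1392 ÷ 29 = 48
Convert 48 (decimal) → 48 = 4×10 + 8 → 四十八 (Chinese numeral)
四十八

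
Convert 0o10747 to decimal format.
Convert 0o10747 (octal) → 1×4096 + 7×64 + 4×8 + 7 = 4583 (decimal)
4583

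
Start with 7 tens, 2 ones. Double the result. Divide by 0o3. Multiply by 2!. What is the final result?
Convert 7 tens, 2 ones (place-value notation) → 7×10 + 2 = 72 (decimal)
Start: 72
72 × 2 = 144
Convert 0o3 (octal) → 3 (decimal)
144 ÷ 3 = 48
Convert 2! (factorial) → 2 (decimal)
48 × 2 = 96
96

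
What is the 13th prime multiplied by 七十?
Convert the 13th prime (prime index) → 41 (decimal)
Convert 七十 (Chinese numeral) → 7×10 = 70 (decimal)
Compute 41 × 70 = 2870
2870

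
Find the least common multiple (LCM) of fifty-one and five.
Convert fifty-one (English words) → 51 (decimal)
Convert five (English words) → 5 (decimal)
Compute lcm(51, 5) = 255
255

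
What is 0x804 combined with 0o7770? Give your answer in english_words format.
Convert 0x804 (hexadecimal) → 8×256 + 4 = 2052 (decimal)
Convert 0o7770 (octal) → 7×512 + 7×64 + 7×8 = 4088 (decimal)
Compute 2052 + 4088 = 6140
Convert 6140 (decimal) → 6140 = 6×1000 + 1×100 + 40 → six thousand one hundred forty (English words)
six thousand one hundred forty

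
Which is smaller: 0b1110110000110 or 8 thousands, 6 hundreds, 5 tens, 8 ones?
Convert 0b1110110000110 (binary) → 4096 + 2048 + 1024 + 256 + 128 + 4 + 2 = 7558 (decimal)
Convert 8 thousands, 6 hundreds, 5 tens, 8 ones (place-value notation) → 8×1000 + 6×100 + 5×10 + 8 = 8658 (decimal)
Compare 7558 vs 8658: smaller = 7558
7558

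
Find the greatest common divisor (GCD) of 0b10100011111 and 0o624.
Convert 0b10100011111 (binary) → 1024 + 256 + 16 + 8 + 4 + 2 + 1 = 1311 (decimal)
Convert 0o624 (octal) → 6×64 + 2×8 + 4 = 404 (decimal)
Compute gcd(1311, 404) = 1
1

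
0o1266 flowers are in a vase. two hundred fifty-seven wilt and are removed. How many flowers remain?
Convert 0o1266 (octal) → 1×512 + 2×64 + 6×8 + 6 = 694 (decimal)
Convert two hundred fifty-seven (English words) → 2×100 + 57 = 257 (decimal)
Compute 694 - 257 = 437
437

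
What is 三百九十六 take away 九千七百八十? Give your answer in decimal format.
Convert 三百九十六 (Chinese numeral) → 3×100 + 9×10 + 6 = 396 (decimal)
Convert 九千七百八十 (Chinese numeral) → 9×1000 + 7×100 + 8×10 = 9780 (decimal)
Compute 396 - 9780 = -9384
-9384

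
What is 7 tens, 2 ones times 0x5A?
Convert 7 tens, 2 ones (place-value notation) → 7×10 + 2 = 72 (decimal)
Convert 0x5A (hexadecimal) → 5×16 + 10 = 90 (decimal)
Compute 72 × 90 = 6480
6480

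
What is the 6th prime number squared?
The 6th prime number = 13
Compute 13² = 13 × 13 = 169
169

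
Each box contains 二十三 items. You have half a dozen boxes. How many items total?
Convert 二十三 (Chinese numeral) → 2×10 + 3 = 23 (decimal)
Convert half a dozen (colloquial) → 6 (decimal)
Compute 23 × 6 = 138
138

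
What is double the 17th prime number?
The 17th prime number = 59
Compute 59 × 2 = 118
118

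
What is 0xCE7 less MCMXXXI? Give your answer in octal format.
Convert 0xCE7 (hexadecimal) → 12×256 + 14×16 + 7 = 3303 (decimal)
Convert MCMXXXI (Roman numeral) → 1000 + 900 + 10 + 10 + 10 + 1 = 1931 (decimal)
Compute 3303 - 1931 = 1372
Convert 1372 (decimal) → 1372 = 2×512 + 5×64 + 3×8 + 4 → 0o2534 (octal)
0o2534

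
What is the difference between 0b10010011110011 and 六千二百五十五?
Convert 0b10010011110011 (binary) → 8192 + 1024 + 128 + 64 + 32 + 16 + 2 + 1 = 9459 (decimal)
Convert 六千二百五十五 (Chinese numeral) → 6×1000 + 2×100 + 5×10 + 5 = 6255 (decimal)
Difference: |9459 - 6255| = 3204
3204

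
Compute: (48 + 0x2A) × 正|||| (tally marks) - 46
Convert 0x2A (hexadecimal) → 2×16 + 10 = 42 (decimal)
Convert 正|||| (tally marks) → 5 + 4 = 9 (decimal)
Expression in decimal: (48 + 42) × 9 - 46
Parentheses first: 48 + 42 = 90
Multiply: 90 × 9 = 810
Subtract: 810 - 46 = 764
764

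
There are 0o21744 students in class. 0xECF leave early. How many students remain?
Convert 0o21744 (octal) → 2×4096 + 1×512 + 7×64 + 4×8 + 4 = 9188 (decimal)
Convert 0xECF (hexadecimal) → 14×256 + 12×16 + 15 = 3791 (decimal)
Compute 9188 - 3791 = 5397
5397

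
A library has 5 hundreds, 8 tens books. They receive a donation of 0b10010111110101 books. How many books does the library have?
Convert 5 hundreds, 8 tens (place-value notation) → 5×100 + 8×10 = 580 (decimal)
Convert 0b10010111110101 (binary) → 8192 + 1024 + 256 + 128 + 64 + 32 + 16 + 4 + 1 = 9717 (decimal)
Compute 580 + 9717 = 10297
10297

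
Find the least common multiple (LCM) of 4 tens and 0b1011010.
Convert 4 tens (place-value notation) → 4×10 = 40 (decimal)
Convert 0b1011010 (binary) → 64 + 16 + 8 + 2 = 90 (decimal)
Compute lcm(40, 90) = 360
360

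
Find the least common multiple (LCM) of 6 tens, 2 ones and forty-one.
Convert 6 tens, 2 ones (place-value notation) → 6×10 + 2 = 62 (decimal)
Convert forty-one (English words) → 41 (decimal)
Compute lcm(62, 41) = 2542
2542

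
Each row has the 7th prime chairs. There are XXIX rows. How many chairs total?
Convert the 7th prime (prime index) → 17 (decimal)
Convert XXIX (Roman numeral) → 10 + 10 + 9 = 29 (decimal)
Compute 17 × 29 = 493
493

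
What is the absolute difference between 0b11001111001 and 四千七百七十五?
Convert 0b11001111001 (binary) → 1024 + 512 + 64 + 32 + 16 + 8 + 1 = 1657 (decimal)
Convert 四千七百七十五 (Chinese numeral) → 4×1000 + 7×100 + 7×10 + 5 = 4775 (decimal)
Compute |1657 - 4775| = 3118
3118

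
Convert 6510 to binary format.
Convert 6510 (decimal) → 6510 = 4096 + 2048 + 256 + 64 + 32 + 8 + 4 + 2 → 0b1100101101110 (binary)
0b1100101101110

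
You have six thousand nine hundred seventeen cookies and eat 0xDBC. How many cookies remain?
Convert six thousand nine hundred seventeen (English words) → 6×1000 + 9×100 + 17 = 6917 (decimal)
Convert 0xDBC (hexadecimal) → 13×256 + 11×16 + 12 = 3516 (decimal)
Compute 6917 - 3516 = 3401
3401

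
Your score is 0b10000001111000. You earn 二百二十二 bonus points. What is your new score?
Convert 0b10000001111000 (binary) → 8192 + 64 + 32 + 16 + 8 = 8312 (decimal)
Convert 二百二十二 (Chinese numeral) → 2×100 + 2×10 + 2 = 222 (decimal)
Compute 8312 + 222 = 8534
8534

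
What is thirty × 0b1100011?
Convert thirty (English words) → 30 (decimal)
Convert 0b1100011 (binary) → 64 + 32 + 2 + 1 = 99 (decimal)
Compute 30 × 99 = 2970
2970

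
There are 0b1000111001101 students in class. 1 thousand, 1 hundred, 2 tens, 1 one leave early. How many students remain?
Convert 0b1000111001101 (binary) → 4096 + 256 + 128 + 64 + 8 + 4 + 1 = 4557 (decimal)
Convert 1 thousand, 1 hundred, 2 tens, 1 one (place-value notation) → 1×1000 + 1×100 + 2×10 + 1 = 1121 (decimal)
Compute 4557 - 1121 = 3436
3436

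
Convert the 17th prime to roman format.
Convert the 17th prime (prime index) → 59 (decimal)
Convert 59 (decimal) → 59 = 50 + 9 → LIX (Roman numeral)
LIX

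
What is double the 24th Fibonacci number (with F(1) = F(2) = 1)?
The 24th Fibonacci number (with F(1) = F(2) = 1) = 46368
Compute 46368 × 2 = 92736
92736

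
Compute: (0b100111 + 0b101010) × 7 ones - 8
Convert 0b100111 (binary) → 32 + 4 + 2 + 1 = 39 (decimal)
Convert 0b101010 (binary) → 32 + 8 + 2 = 42 (decimal)
Convert 7 ones (place-value notation) → 7 (decimal)
Expression in decimal: (39 + 42) × 7 - 8
Parentheses first: 39 + 42 = 81
Multiply: 81 × 7 = 567
Subtract: 567 - 8 = 559
559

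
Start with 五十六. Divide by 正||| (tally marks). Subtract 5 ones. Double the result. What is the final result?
Convert 五十六 (Chinese numeral) → 5×10 + 6 = 56 (decimal)
Start: 56
Convert 正||| (tally marks) → 5 + 3 = 8 (decimal)
56 ÷ 8 = 7
Convert 5 ones (place-value notation) → 5 (decimal)
7 - 5 = 2
2 × 2 = 4
4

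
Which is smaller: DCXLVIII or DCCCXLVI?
Convert DCXLVIII (Roman numeral) → 500 + 100 + 40 + 5 + 1 + 1 + 1 = 648 (decimal)
Convert DCCCXLVI (Roman numeral) → 500 + 100 + 100 + 100 + 40 + 5 + 1 = 846 (decimal)
Compare 648 vs 846: smaller = 648
648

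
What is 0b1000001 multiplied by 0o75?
Convert 0b1000001 (binary) → 64 + 1 = 65 (decimal)
Convert 0o75 (octal) → 7×8 + 5 = 61 (decimal)
Compute 65 × 61 = 3965
3965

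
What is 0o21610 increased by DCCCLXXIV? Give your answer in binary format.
Convert 0o21610 (octal) → 2×4096 + 1×512 + 6×64 + 1×8 = 9096 (decimal)
Convert DCCCLXXIV (Roman numeral) → 500 + 100 + 100 + 100 + 50 + 10 + 10 + 4 = 874 (decimal)
Compute 9096 + 874 = 9970
Convert 9970 (decimal) → 9970 = 8192 + 1024 + 512 + 128 + 64 + 32 + 16 + 2 → 0b10011011110010 (binary)
0b10011011110010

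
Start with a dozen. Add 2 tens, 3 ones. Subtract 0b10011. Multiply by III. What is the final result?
Convert a dozen (colloquial) → 12 (decimal)
Start: 12
Convert 2 tens, 3 ones (place-value notation) → 2×10 + 3 = 23 (decimal)
12 + 23 = 35
Convert 0b10011 (binary) → 16 + 2 + 1 = 19 (decimal)
35 - 19 = 16
Convert III (Roman numeral) → 1 + 1 + 1 = 3 (decimal)
16 × 3 = 48
48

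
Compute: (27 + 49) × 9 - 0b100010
Convert 0b100010 (binary) → 32 + 2 = 34 (decimal)
Expression in decimal: (27 + 49) × 9 - 34
Parentheses first: 27 + 49 = 76
Multiply: 76 × 9 = 684
Subtract: 684 - 34 = 650
650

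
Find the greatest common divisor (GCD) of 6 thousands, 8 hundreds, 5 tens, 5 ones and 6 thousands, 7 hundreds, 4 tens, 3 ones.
Convert 6 thousands, 8 hundreds, 5 tens, 5 ones (place-value notation) → 6×1000 + 8×100 + 5×10 + 5 = 6855 (decimal)
Convert 6 thousands, 7 hundreds, 4 tens, 3 ones (place-value notation) → 6×1000 + 7×100 + 4×10 + 3 = 6743 (decimal)
Compute gcd(6855, 6743) = 1
1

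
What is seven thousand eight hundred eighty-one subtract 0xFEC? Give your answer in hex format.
Convert seven thousand eight hundred eighty-one (English words) → 7×1000 + 8×100 + 81 = 7881 (decimal)
Convert 0xFEC (hexadecimal) → 15×256 + 14×16 + 12 = 4076 (decimal)
Compute 7881 - 4076 = 3805
Convert 3805 (decimal) → 3805 = 14×256 + 13×16 + 13 → 0xEDD (hexadecimal)
0xEDD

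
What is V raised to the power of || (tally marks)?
Convert V (Roman numeral) → 5 (decimal)
Convert || (tally marks) → 2 (decimal)
Compute 5 ^ 2 = 25
25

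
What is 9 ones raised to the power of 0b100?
Convert 9 ones (place-value notation) → 9 (decimal)
Convert 0b100 (binary) → 4 (decimal)
Compute 9 ^ 4 = 6561
6561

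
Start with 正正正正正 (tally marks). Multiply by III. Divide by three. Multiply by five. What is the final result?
Convert 正正正正正 (tally marks) → 5 + 5 + 5 + 5 + 5 = 25 (decimal)
Start: 25
Convert III (Roman numeral) → 1 + 1 + 1 = 3 (decimal)
25 × 3 = 75
Convert three (English words) → 3 (decimal)
75 ÷ 3 = 25
Convert five (English words) → 5 (decimal)
25 × 5 = 125
125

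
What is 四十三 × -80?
Convert 四十三 (Chinese numeral) → 4×10 + 3 = 43 (decimal)
Compute 43 × -80 = -3440
-3440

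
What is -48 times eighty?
Convert eighty (English words) → 80 (decimal)
Compute -48 × 80 = -3840
-3840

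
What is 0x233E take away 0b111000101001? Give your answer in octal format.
Convert 0x233E (hexadecimal) → 2×4096 + 3×256 + 3×16 + 14 = 9022 (decimal)
Convert 0b111000101001 (binary) → 2048 + 1024 + 512 + 32 + 8 + 1 = 3625 (decimal)
Compute 9022 - 3625 = 5397
Convert 5397 (decimal) → 5397 = 1×4096 + 2×512 + 4×64 + 2×8 + 5 → 0o12425 (octal)
0o12425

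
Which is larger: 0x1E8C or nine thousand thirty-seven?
Convert 0x1E8C (hexadecimal) → 1×4096 + 14×256 + 8×16 + 12 = 7820 (decimal)
Convert nine thousand thirty-seven (English words) → 9×1000 + 37 = 9037 (decimal)
Compare 7820 vs 9037: larger = 9037
9037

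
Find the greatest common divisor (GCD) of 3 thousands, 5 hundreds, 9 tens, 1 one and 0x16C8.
Convert 3 thousands, 5 hundreds, 9 tens, 1 one (place-value notation) → 3×1000 + 5×100 + 9×10 + 1 = 3591 (decimal)
Convert 0x16C8 (hexadecimal) → 1×4096 + 6×256 + 12×16 + 8 = 5832 (decimal)
Compute gcd(3591, 5832) = 27
27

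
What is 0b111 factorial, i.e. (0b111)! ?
Convert 0b111 (binary) → 4 + 2 + 1 = 7 (decimal)
Compute 7! = 5040
5040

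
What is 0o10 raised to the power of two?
Convert 0o10 (octal) → 1×8 = 8 (decimal)
Convert two (English words) → 2 (decimal)
Compute 8 ^ 2 = 64
64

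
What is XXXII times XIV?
Convert XXXII (Roman numeral) → 10 + 10 + 10 + 1 + 1 = 32 (decimal)
Convert XIV (Roman numeral) → 10 + 4 = 14 (decimal)
Compute 32 × 14 = 448
448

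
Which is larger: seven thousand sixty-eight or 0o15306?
Convert seven thousand sixty-eight (English words) → 7×1000 + 68 = 7068 (decimal)
Convert 0o15306 (octal) → 1×4096 + 5×512 + 3×64 + 6 = 6854 (decimal)
Compare 7068 vs 6854: larger = 7068
7068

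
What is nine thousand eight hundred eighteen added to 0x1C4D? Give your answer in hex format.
Convert nine thousand eight hundred eighteen (English words) → 9×1000 + 8×100 + 18 = 9818 (decimal)
Convert 0x1C4D (hexadecimal) → 1×4096 + 12×256 + 4×16 + 13 = 7245 (decimal)
Compute 9818 + 7245 = 17063
Convert 17063 (decimal) → 17063 = 4×4096 + 2×256 + 10×16 + 7 → 0x42A7 (hexadecimal)
0x42A7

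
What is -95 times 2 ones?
Convert 2 ones (place-value notation) → 2 (decimal)
Compute -95 × 2 = -190
-190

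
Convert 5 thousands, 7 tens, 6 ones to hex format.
Convert 5 thousands, 7 tens, 6 ones (place-value notation) → 5×1000 + 7×10 + 6 = 5076 (decimal)
Convert 5076 (decimal) → 5076 = 1×4096 + 3×256 + 13×16 + 4 → 0x13D4 (hexadecimal)
0x13D4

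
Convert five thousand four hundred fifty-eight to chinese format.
Convert five thousand four hundred fifty-eight (English words) → 5×1000 + 4×100 + 58 = 5458 (decimal)
Convert 5458 (decimal) → 5458 = 5×1000 + 4×100 + 5×10 + 8 → 五千四百五十八 (Chinese numeral)
五千四百五十八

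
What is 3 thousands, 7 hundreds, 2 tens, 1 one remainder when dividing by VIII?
Convert 3 thousands, 7 hundreds, 2 tens, 1 one (place-value notation) → 3×1000 + 7×100 + 2×10 + 1 = 3721 (decimal)
Convert VIII (Roman numeral) → 5 + 1 + 1 + 1 = 8 (decimal)
Compute 3721 mod 8 = 1
1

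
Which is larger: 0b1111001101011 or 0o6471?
Convert 0b1111001101011 (binary) → 4096 + 2048 + 1024 + 512 + 64 + 32 + 8 + 2 + 1 = 7787 (decimal)
Convert 0o6471 (octal) → 6×512 + 4×64 + 7×8 + 1 = 3385 (decimal)
Compare 7787 vs 3385: larger = 7787
7787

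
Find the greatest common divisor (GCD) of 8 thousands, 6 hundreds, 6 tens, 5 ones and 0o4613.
Convert 8 thousands, 6 hundreds, 6 tens, 5 ones (place-value notation) → 8×1000 + 6×100 + 6×10 + 5 = 8665 (decimal)
Convert 0o4613 (octal) → 4×512 + 6×64 + 1×8 + 3 = 2443 (decimal)
Compute gcd(8665, 2443) = 1
1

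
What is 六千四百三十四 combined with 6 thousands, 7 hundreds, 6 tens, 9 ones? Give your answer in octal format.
Convert 六千四百三十四 (Chinese numeral) → 6×1000 + 4×100 + 3×10 + 4 = 6434 (decimal)
Convert 6 thousands, 7 hundreds, 6 tens, 9 ones (place-value notation) → 6×1000 + 7×100 + 6×10 + 9 = 6769 (decimal)
Compute 6434 + 6769 = 13203
Convert 13203 (decimal) → 13203 = 3×4096 + 1×512 + 6×64 + 2×8 + 3 → 0o31623 (octal)
0o31623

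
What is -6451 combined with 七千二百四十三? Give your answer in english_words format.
Convert 七千二百四十三 (Chinese numeral) → 7×1000 + 2×100 + 4×10 + 3 = 7243 (decimal)
Compute -6451 + 7243 = 792
Convert 792 (decimal) → 792 = 7×100 + 92 → seven hundred ninety-two (English words)
seven hundred ninety-two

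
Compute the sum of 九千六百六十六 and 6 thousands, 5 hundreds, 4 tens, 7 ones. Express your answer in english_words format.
Convert 九千六百六十六 (Chinese numeral) → 9×1000 + 6×100 + 6×10 + 6 = 9666 (decimal)
Convert 6 thousands, 5 hundreds, 4 tens, 7 ones (place-value notation) → 6×1000 + 5×100 + 4×10 + 7 = 6547 (decimal)
Compute 9666 + 6547 = 16213
Convert 16213 (decimal) → 16213 = 16×1000 + 2×100 + 13 → sixteen thousand two hundred thirteen (English words)
sixteen thousand two hundred thirteen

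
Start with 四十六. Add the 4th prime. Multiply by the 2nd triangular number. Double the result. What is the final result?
Convert 四十六 (Chinese numeral) → 4×10 + 6 = 46 (decimal)
Start: 46
Convert the 4th prime (prime index) → 7 (decimal)
46 + 7 = 53
Convert the 2nd triangular number (triangular index) → 2×3/2 = 3 (decimal)
53 × 3 = 159
159 × 2 = 318
318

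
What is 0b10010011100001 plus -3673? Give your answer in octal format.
Convert 0b10010011100001 (binary) → 8192 + 1024 + 128 + 64 + 32 + 1 = 9441 (decimal)
Compute 9441 + -3673 = 5768
Convert 5768 (decimal) → 5768 = 1×4096 + 3×512 + 2×64 + 1×8 → 0o13210 (octal)
0o13210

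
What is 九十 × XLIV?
Convert 九十 (Chinese numeral) → 9×10 = 90 (decimal)
Convert XLIV (Roman numeral) → 40 + 4 = 44 (decimal)
Compute 90 × 44 = 3960
3960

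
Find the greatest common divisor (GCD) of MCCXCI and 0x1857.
Convert MCCXCI (Roman numeral) → 1000 + 100 + 100 + 90 + 1 = 1291 (decimal)
Convert 0x1857 (hexadecimal) → 1×4096 + 8×256 + 5×16 + 7 = 6231 (decimal)
Compute gcd(1291, 6231) = 1
1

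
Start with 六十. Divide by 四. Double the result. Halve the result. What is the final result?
Convert 六十 (Chinese numeral) → 6×10 = 60 (decimal)
Start: 60
Convert 四 (Chinese numeral) → 4 (decimal)
60 ÷ 4 = 15
15 × 2 = 30
30 ÷ 2 = 15
15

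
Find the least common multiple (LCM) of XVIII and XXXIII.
Convert XVIII (Roman numeral) → 10 + 5 + 1 + 1 + 1 = 18 (decimal)
Convert XXXIII (Roman numeral) → 10 + 10 + 10 + 1 + 1 + 1 = 33 (decimal)
Compute lcm(18, 33) = 198
198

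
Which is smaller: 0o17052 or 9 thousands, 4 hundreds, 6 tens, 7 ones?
Convert 0o17052 (octal) → 1×4096 + 7×512 + 5×8 + 2 = 7722 (decimal)
Convert 9 thousands, 4 hundreds, 6 tens, 7 ones (place-value notation) → 9×1000 + 4×100 + 6×10 + 7 = 9467 (decimal)
Compare 7722 vs 9467: smaller = 7722
7722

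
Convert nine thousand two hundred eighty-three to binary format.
Convert nine thousand two hundred eighty-three (English words) → 9×1000 + 2×100 + 83 = 9283 (decimal)
Convert 9283 (decimal) → 9283 = 8192 + 1024 + 64 + 2 + 1 → 0b10010001000011 (binary)
0b10010001000011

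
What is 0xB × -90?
Convert 0xB (hexadecimal) → 11 (decimal)
Compute 11 × -90 = -990
-990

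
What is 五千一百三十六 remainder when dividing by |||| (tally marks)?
Convert 五千一百三十六 (Chinese numeral) → 5×1000 + 1×100 + 3×10 + 6 = 5136 (decimal)
Convert |||| (tally marks) → 4 (decimal)
Compute 5136 mod 4 = 0
0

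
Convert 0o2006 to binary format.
Convert 0o2006 (octal) → 2×512 + 6 = 1030 (decimal)
Convert 1030 (decimal) → 1030 = 1024 + 4 + 2 → 0b10000000110 (binary)
0b10000000110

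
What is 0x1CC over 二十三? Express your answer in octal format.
Convert 0x1CC (hexadecimal) → 1×256 + 12×16 + 12 = 460 (decimal)
Convert 二十三 (Chinese numeral) → 2×10 + 3 = 23 (decimal)
Compute 460 ÷ 23 = 20
Convert 20 (decimal) → 20 = 2×8 + 4 → 0o24 (octal)
0o24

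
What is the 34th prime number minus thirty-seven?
The 34th prime number = 139
Convert thirty-seven (English words) → 37 (decimal)
Compute 139 - 37 = 102
102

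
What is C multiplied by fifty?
Convert C (Roman numeral) → 100 (decimal)
Convert fifty (English words) → 50 (decimal)
Compute 100 × 50 = 5000
5000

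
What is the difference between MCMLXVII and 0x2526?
Convert MCMLXVII (Roman numeral) → 1000 + 900 + 50 + 10 + 5 + 1 + 1 = 1967 (decimal)
Convert 0x2526 (hexadecimal) → 2×4096 + 5×256 + 2×16 + 6 = 9510 (decimal)
Difference: |1967 - 9510| = 7543
7543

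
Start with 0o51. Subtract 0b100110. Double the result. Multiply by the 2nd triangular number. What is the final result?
Convert 0o51 (octal) → 5×8 + 1 = 41 (decimal)
Start: 41
Convert 0b100110 (binary) → 32 + 4 + 2 = 38 (decimal)
41 - 38 = 3
3 × 2 = 6
Convert the 2nd triangular number (triangular index) → 2×3/2 = 3 (decimal)
6 × 3 = 18
18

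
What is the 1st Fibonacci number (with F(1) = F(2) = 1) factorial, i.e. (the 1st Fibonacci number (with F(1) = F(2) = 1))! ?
Convert the 1st Fibonacci number (with F(1) = F(2) = 1) (Fibonacci index) → 1 (decimal)
Compute 1! = 1
1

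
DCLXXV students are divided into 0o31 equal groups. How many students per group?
Convert DCLXXV (Roman numeral) → 500 + 100 + 50 + 10 + 10 + 5 = 675 (decimal)
Convert 0o31 (octal) → 3×8 + 1 = 25 (decimal)
Compute 675 ÷ 25 = 27
27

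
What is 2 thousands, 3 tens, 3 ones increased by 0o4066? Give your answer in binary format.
Convert 2 thousands, 3 tens, 3 ones (place-value notation) → 2×1000 + 3×10 + 3 = 2033 (decimal)
Convert 0o4066 (octal) → 4×512 + 6×8 + 6 = 2102 (decimal)
Compute 2033 + 2102 = 4135
Convert 4135 (decimal) → 4135 = 4096 + 32 + 4 + 2 + 1 → 0b1000000100111 (binary)
0b1000000100111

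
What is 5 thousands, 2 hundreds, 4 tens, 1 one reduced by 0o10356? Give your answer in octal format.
Convert 5 thousands, 2 hundreds, 4 tens, 1 one (place-value notation) → 5×1000 + 2×100 + 4×10 + 1 = 5241 (decimal)
Convert 0o10356 (octal) → 1×4096 + 3×64 + 5×8 + 6 = 4334 (decimal)
Compute 5241 - 4334 = 907
Convert 907 (decimal) → 907 = 1×512 + 6×64 + 1×8 + 3 → 0o1613 (octal)
0o1613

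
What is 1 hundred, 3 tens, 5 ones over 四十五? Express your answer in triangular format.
Convert 1 hundred, 3 tens, 5 ones (place-value notation) → 1×100 + 3×10 + 5 = 135 (decimal)
Convert 四十五 (Chinese numeral) → 4×10 + 5 = 45 (decimal)
Compute 135 ÷ 45 = 3
Convert 3 (decimal) → 3 = 2×3/2 → the 2nd triangular number (triangular index)
the 2nd triangular number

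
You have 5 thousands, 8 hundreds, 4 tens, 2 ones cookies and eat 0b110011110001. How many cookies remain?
Convert 5 thousands, 8 hundreds, 4 tens, 2 ones (place-value notation) → 5×1000 + 8×100 + 4×10 + 2 = 5842 (decimal)
Convert 0b110011110001 (binary) → 2048 + 1024 + 128 + 64 + 32 + 16 + 1 = 3313 (decimal)
Compute 5842 - 3313 = 2529
2529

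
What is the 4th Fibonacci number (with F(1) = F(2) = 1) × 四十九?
Convert the 4th Fibonacci number (with F(1) = F(2) = 1) (Fibonacci index) → 1, 1, 2, 3 → 3 (decimal)
Convert 四十九 (Chinese numeral) → 4×10 + 9 = 49 (decimal)
Compute 3 × 49 = 147
147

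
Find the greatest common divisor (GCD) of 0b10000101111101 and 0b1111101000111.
Convert 0b10000101111101 (binary) → 8192 + 256 + 64 + 32 + 16 + 8 + 4 + 1 = 8573 (decimal)
Convert 0b1111101000111 (binary) → 4096 + 2048 + 1024 + 512 + 256 + 64 + 4 + 2 + 1 = 8007 (decimal)
Compute gcd(8573, 8007) = 1
1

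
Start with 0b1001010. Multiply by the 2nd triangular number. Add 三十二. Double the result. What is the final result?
Convert 0b1001010 (binary) → 64 + 8 + 2 = 74 (decimal)
Start: 74
Convert the 2nd triangular number (triangular index) → 2×3/2 = 3 (decimal)
74 × 3 = 222
Convert 三十二 (Chinese numeral) → 3×10 + 2 = 32 (decimal)
222 + 32 = 254
254 × 2 = 508
508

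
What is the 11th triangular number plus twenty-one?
The 11th triangular number = 11×12/2 = 66
Convert twenty-one (English words) → 21 (decimal)
Compute 66 + 21 = 87
87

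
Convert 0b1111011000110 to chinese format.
Convert 0b1111011000110 (binary) → 4096 + 2048 + 1024 + 512 + 128 + 64 + 4 + 2 = 7878 (decimal)
Convert 7878 (decimal) → 7878 = 7×1000 + 8×100 + 7×10 + 8 → 七千八百七十八 (Chinese numeral)
七千八百七十八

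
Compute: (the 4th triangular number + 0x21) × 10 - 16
Convert the 4th triangular number (triangular index) → 4×5/2 = 10 (decimal)
Convert 0x21 (hexadecimal) → 2×16 + 1 = 33 (decimal)
Expression in decimal: (10 + 33) × 10 - 16
Parentheses first: 10 + 33 = 43
Multiply: 43 × 10 = 430
Subtract: 430 - 16 = 414
414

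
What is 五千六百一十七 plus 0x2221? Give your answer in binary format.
Convert 五千六百一十七 (Chinese numeral) → 5×1000 + 6×100 + 1×10 + 7 = 5617 (decimal)
Convert 0x2221 (hexadecimal) → 2×4096 + 2×256 + 2×16 + 1 = 8737 (decimal)
Compute 5617 + 8737 = 14354
Convert 14354 (decimal) → 14354 = 8192 + 4096 + 2048 + 16 + 2 → 0b11100000010010 (binary)
0b11100000010010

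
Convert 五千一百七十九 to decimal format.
Convert 五千一百七十九 (Chinese numeral) → 5×1000 + 1×100 + 7×10 + 9 = 5179 (decimal)
5179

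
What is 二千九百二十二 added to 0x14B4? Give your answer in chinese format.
Convert 二千九百二十二 (Chinese numeral) → 2×1000 + 9×100 + 2×10 + 2 = 2922 (decimal)
Convert 0x14B4 (hexadecimal) → 1×4096 + 4×256 + 11×16 + 4 = 5300 (decimal)
Compute 2922 + 5300 = 8222
Convert 8222 (decimal) → 8222 = 8×1000 + 2×100 + 2×10 + 2 → 八千二百二十二 (Chinese numeral)
八千二百二十二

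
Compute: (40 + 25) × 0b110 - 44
Convert 0b110 (binary) → 4 + 2 = 6 (decimal)
Expression in decimal: (40 + 25) × 6 - 44
Parentheses first: 40 + 25 = 65
Multiply: 65 × 6 = 390
Subtract: 390 - 44 = 346
346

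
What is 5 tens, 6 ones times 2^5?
Convert 5 tens, 6 ones (place-value notation) → 5×10 + 6 = 56 (decimal)
Convert 2^5 (power) → 32 (decimal)
Compute 56 × 32 = 1792
1792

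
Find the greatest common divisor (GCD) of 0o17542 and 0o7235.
Convert 0o17542 (octal) → 1×4096 + 7×512 + 5×64 + 4×8 + 2 = 8034 (decimal)
Convert 0o7235 (octal) → 7×512 + 2×64 + 3×8 + 5 = 3741 (decimal)
Compute gcd(8034, 3741) = 3
3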